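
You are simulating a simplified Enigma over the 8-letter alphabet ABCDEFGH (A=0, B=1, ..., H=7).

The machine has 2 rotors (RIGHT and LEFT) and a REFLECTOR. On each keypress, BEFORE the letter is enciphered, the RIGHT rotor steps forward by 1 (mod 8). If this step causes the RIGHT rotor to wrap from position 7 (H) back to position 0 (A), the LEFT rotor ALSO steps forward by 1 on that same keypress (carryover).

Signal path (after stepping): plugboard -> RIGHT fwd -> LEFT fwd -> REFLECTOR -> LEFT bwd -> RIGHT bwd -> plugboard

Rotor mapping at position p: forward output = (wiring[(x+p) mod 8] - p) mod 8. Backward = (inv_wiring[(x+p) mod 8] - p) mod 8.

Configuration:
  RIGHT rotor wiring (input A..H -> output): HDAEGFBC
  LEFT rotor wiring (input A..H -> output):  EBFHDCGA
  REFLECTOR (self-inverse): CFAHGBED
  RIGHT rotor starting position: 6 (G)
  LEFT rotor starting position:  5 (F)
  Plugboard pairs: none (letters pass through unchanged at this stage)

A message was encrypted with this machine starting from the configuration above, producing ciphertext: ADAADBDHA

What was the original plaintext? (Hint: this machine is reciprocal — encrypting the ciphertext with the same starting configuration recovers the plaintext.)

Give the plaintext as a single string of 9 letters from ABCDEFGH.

Char 1 ('A'): step: R->7, L=5; A->plug->A->R->D->L->H->refl->D->L'->C->R'->H->plug->H
Char 2 ('D'): step: R->0, L->6 (L advanced); D->plug->D->R->E->L->H->refl->D->L'->D->R'->B->plug->B
Char 3 ('A'): step: R->1, L=6; A->plug->A->R->C->L->G->refl->E->L'->H->R'->B->plug->B
Char 4 ('A'): step: R->2, L=6; A->plug->A->R->G->L->F->refl->B->L'->F->R'->G->plug->G
Char 5 ('D'): step: R->3, L=6; D->plug->D->R->G->L->F->refl->B->L'->F->R'->H->plug->H
Char 6 ('B'): step: R->4, L=6; B->plug->B->R->B->L->C->refl->A->L'->A->R'->H->plug->H
Char 7 ('D'): step: R->5, L=6; D->plug->D->R->C->L->G->refl->E->L'->H->R'->G->plug->G
Char 8 ('H'): step: R->6, L=6; H->plug->H->R->H->L->E->refl->G->L'->C->R'->E->plug->E
Char 9 ('A'): step: R->7, L=6; A->plug->A->R->D->L->D->refl->H->L'->E->R'->C->plug->C

Answer: HBBGHHGEC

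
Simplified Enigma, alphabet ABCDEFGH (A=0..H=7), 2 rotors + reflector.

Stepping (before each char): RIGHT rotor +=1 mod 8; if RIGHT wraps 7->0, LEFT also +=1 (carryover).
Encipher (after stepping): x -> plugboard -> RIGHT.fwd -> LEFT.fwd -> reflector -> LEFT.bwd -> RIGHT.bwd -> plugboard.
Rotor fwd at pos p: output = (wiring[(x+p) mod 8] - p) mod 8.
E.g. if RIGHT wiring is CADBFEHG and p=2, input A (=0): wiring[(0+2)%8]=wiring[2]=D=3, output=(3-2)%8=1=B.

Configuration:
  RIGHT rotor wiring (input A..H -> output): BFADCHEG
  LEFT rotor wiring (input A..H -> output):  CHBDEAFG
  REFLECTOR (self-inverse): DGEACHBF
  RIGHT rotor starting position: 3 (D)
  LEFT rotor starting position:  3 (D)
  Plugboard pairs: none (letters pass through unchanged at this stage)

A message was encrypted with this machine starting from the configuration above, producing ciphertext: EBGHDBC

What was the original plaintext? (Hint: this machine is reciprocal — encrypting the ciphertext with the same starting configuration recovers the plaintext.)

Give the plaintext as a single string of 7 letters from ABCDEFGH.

Answer: DCBBAED

Derivation:
Char 1 ('E'): step: R->4, L=3; E->plug->E->R->F->L->H->refl->F->L'->C->R'->D->plug->D
Char 2 ('B'): step: R->5, L=3; B->plug->B->R->H->L->G->refl->B->L'->B->R'->C->plug->C
Char 3 ('G'): step: R->6, L=3; G->plug->G->R->E->L->D->refl->A->L'->A->R'->B->plug->B
Char 4 ('H'): step: R->7, L=3; H->plug->H->R->F->L->H->refl->F->L'->C->R'->B->plug->B
Char 5 ('D'): step: R->0, L->4 (L advanced); D->plug->D->R->D->L->C->refl->E->L'->B->R'->A->plug->A
Char 6 ('B'): step: R->1, L=4; B->plug->B->R->H->L->H->refl->F->L'->G->R'->E->plug->E
Char 7 ('C'): step: R->2, L=4; C->plug->C->R->A->L->A->refl->D->L'->F->R'->D->plug->D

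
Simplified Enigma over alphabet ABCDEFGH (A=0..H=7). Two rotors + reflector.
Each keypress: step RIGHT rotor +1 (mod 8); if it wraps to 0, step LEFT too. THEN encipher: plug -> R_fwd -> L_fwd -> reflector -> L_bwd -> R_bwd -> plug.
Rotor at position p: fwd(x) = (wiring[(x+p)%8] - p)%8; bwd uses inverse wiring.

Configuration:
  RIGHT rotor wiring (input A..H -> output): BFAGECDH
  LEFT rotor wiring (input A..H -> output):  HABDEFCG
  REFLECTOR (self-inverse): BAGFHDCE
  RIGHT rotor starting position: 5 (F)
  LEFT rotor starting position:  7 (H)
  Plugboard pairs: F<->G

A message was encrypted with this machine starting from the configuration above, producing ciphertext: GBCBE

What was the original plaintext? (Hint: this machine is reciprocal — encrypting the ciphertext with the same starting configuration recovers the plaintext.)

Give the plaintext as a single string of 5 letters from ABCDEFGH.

Answer: HDEFC

Derivation:
Char 1 ('G'): step: R->6, L=7; G->plug->F->R->A->L->H->refl->E->L'->E->R'->H->plug->H
Char 2 ('B'): step: R->7, L=7; B->plug->B->R->C->L->B->refl->A->L'->B->R'->D->plug->D
Char 3 ('C'): step: R->0, L->0 (L advanced); C->plug->C->R->A->L->H->refl->E->L'->E->R'->E->plug->E
Char 4 ('B'): step: R->1, L=0; B->plug->B->R->H->L->G->refl->C->L'->G->R'->G->plug->F
Char 5 ('E'): step: R->2, L=0; E->plug->E->R->B->L->A->refl->B->L'->C->R'->C->plug->C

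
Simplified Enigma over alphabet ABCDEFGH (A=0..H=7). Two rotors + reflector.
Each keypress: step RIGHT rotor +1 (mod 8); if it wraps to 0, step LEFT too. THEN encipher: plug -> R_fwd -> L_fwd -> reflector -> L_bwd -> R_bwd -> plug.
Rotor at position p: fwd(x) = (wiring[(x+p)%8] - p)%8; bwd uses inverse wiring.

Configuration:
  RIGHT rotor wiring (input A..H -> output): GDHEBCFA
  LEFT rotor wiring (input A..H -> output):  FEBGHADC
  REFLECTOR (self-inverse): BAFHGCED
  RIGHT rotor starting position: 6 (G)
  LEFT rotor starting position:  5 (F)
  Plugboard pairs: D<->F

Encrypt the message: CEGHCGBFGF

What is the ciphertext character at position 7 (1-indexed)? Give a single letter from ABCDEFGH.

Char 1 ('C'): step: R->7, L=5; C->plug->C->R->E->L->H->refl->D->L'->A->R'->D->plug->F
Char 2 ('E'): step: R->0, L->6 (L advanced); E->plug->E->R->B->L->E->refl->G->L'->D->R'->B->plug->B
Char 3 ('G'): step: R->1, L=6; G->plug->G->R->H->L->C->refl->F->L'->A->R'->D->plug->F
Char 4 ('H'): step: R->2, L=6; H->plug->H->R->B->L->E->refl->G->L'->D->R'->E->plug->E
Char 5 ('C'): step: R->3, L=6; C->plug->C->R->H->L->C->refl->F->L'->A->R'->G->plug->G
Char 6 ('G'): step: R->4, L=6; G->plug->G->R->D->L->G->refl->E->L'->B->R'->C->plug->C
Char 7 ('B'): step: R->5, L=6; B->plug->B->R->A->L->F->refl->C->L'->H->R'->G->plug->G

G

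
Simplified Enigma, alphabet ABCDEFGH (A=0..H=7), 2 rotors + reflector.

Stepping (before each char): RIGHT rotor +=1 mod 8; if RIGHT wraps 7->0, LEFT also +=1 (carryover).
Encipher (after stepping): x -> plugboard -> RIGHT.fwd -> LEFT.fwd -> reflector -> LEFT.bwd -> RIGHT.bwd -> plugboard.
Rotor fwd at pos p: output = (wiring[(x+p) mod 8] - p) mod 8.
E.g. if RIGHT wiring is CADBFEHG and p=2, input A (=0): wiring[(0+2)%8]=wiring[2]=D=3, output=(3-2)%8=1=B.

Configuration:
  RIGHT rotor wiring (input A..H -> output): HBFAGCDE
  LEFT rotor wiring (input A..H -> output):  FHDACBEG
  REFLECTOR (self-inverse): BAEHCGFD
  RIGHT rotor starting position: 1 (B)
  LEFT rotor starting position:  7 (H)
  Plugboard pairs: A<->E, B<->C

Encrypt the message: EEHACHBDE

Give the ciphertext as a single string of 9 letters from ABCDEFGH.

Answer: CDEDDBGGG

Derivation:
Char 1 ('E'): step: R->2, L=7; E->plug->A->R->D->L->E->refl->C->L'->G->R'->B->plug->C
Char 2 ('E'): step: R->3, L=7; E->plug->A->R->F->L->D->refl->H->L'->A->R'->D->plug->D
Char 3 ('H'): step: R->4, L=7; H->plug->H->R->E->L->B->refl->A->L'->C->R'->A->plug->E
Char 4 ('A'): step: R->5, L=7; A->plug->E->R->E->L->B->refl->A->L'->C->R'->D->plug->D
Char 5 ('C'): step: R->6, L=7; C->plug->B->R->G->L->C->refl->E->L'->D->R'->D->plug->D
Char 6 ('H'): step: R->7, L=7; H->plug->H->R->E->L->B->refl->A->L'->C->R'->C->plug->B
Char 7 ('B'): step: R->0, L->0 (L advanced); B->plug->C->R->F->L->B->refl->A->L'->D->R'->G->plug->G
Char 8 ('D'): step: R->1, L=0; D->plug->D->R->F->L->B->refl->A->L'->D->R'->G->plug->G
Char 9 ('E'): step: R->2, L=0; E->plug->A->R->D->L->A->refl->B->L'->F->R'->G->plug->G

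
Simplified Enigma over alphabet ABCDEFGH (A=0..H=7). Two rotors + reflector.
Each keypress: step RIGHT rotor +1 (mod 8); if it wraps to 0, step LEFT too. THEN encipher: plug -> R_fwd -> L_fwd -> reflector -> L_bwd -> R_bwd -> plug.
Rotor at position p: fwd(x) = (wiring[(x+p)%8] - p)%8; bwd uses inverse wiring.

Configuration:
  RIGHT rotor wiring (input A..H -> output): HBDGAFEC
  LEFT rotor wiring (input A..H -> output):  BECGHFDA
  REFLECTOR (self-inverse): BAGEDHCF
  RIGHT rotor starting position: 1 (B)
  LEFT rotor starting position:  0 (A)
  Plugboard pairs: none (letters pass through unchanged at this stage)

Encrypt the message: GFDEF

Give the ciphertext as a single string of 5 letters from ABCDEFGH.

Answer: BBBCH

Derivation:
Char 1 ('G'): step: R->2, L=0; G->plug->G->R->F->L->F->refl->H->L'->E->R'->B->plug->B
Char 2 ('F'): step: R->3, L=0; F->plug->F->R->E->L->H->refl->F->L'->F->R'->B->plug->B
Char 3 ('D'): step: R->4, L=0; D->plug->D->R->G->L->D->refl->E->L'->B->R'->B->plug->B
Char 4 ('E'): step: R->5, L=0; E->plug->E->R->E->L->H->refl->F->L'->F->R'->C->plug->C
Char 5 ('F'): step: R->6, L=0; F->plug->F->R->A->L->B->refl->A->L'->H->R'->H->plug->H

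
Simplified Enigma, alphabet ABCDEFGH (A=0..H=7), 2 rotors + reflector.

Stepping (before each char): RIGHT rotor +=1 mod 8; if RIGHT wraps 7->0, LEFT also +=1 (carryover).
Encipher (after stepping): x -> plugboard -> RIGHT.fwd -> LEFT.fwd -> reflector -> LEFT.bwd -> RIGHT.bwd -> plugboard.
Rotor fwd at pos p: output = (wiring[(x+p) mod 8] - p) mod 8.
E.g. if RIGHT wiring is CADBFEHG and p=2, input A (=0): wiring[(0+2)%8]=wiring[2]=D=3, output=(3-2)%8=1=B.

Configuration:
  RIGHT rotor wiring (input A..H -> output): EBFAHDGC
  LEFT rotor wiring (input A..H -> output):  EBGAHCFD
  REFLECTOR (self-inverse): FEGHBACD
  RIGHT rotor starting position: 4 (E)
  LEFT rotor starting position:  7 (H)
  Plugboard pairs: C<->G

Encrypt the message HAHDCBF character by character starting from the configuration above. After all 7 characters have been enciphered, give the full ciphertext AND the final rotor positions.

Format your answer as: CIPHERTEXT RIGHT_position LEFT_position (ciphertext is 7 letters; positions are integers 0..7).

Char 1 ('H'): step: R->5, L=7; H->plug->H->R->C->L->C->refl->G->L'->H->R'->D->plug->D
Char 2 ('A'): step: R->6, L=7; A->plug->A->R->A->L->E->refl->B->L'->E->R'->B->plug->B
Char 3 ('H'): step: R->7, L=7; H->plug->H->R->H->L->G->refl->C->L'->C->R'->C->plug->G
Char 4 ('D'): step: R->0, L->0 (L advanced); D->plug->D->R->A->L->E->refl->B->L'->B->R'->B->plug->B
Char 5 ('C'): step: R->1, L=0; C->plug->G->R->B->L->B->refl->E->L'->A->R'->A->plug->A
Char 6 ('B'): step: R->2, L=0; B->plug->B->R->G->L->F->refl->A->L'->D->R'->A->plug->A
Char 7 ('F'): step: R->3, L=0; F->plug->F->R->B->L->B->refl->E->L'->A->R'->C->plug->G
Final: ciphertext=DBGBAAG, RIGHT=3, LEFT=0

Answer: DBGBAAG 3 0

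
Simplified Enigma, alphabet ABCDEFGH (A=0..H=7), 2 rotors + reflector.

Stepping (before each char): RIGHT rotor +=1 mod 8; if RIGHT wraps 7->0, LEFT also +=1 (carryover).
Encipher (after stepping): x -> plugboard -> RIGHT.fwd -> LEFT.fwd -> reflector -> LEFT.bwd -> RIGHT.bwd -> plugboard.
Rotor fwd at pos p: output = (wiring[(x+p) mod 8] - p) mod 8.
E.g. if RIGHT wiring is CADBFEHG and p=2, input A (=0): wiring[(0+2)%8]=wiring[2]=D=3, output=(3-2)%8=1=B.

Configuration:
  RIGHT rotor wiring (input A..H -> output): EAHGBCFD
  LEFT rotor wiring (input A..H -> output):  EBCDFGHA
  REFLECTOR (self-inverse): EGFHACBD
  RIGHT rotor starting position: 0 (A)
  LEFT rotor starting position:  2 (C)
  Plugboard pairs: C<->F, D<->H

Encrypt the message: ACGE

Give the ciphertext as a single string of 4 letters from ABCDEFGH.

Answer: GACG

Derivation:
Char 1 ('A'): step: R->1, L=2; A->plug->A->R->H->L->H->refl->D->L'->C->R'->G->plug->G
Char 2 ('C'): step: R->2, L=2; C->plug->F->R->B->L->B->refl->G->L'->F->R'->A->plug->A
Char 3 ('G'): step: R->3, L=2; G->plug->G->R->F->L->G->refl->B->L'->B->R'->F->plug->C
Char 4 ('E'): step: R->4, L=2; E->plug->E->R->A->L->A->refl->E->L'->D->R'->G->plug->G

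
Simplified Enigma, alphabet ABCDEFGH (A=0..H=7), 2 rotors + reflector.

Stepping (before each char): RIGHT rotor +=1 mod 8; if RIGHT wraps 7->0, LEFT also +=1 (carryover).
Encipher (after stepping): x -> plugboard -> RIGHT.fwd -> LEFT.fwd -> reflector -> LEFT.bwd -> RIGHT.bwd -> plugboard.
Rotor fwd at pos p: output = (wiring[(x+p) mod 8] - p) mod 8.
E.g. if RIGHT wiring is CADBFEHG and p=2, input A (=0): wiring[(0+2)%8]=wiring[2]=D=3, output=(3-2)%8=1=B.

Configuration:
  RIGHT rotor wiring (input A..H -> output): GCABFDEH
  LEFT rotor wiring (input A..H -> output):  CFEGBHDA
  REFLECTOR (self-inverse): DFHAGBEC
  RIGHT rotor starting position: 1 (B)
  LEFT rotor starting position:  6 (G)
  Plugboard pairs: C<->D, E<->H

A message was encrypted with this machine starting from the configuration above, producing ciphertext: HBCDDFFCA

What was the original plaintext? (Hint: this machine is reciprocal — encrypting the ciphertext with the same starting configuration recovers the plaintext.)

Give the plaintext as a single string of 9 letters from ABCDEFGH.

Answer: GHAGGEDEC

Derivation:
Char 1 ('H'): step: R->2, L=6; H->plug->E->R->C->L->E->refl->G->L'->E->R'->G->plug->G
Char 2 ('B'): step: R->3, L=6; B->plug->B->R->C->L->E->refl->G->L'->E->R'->E->plug->H
Char 3 ('C'): step: R->4, L=6; C->plug->D->R->D->L->H->refl->C->L'->B->R'->A->plug->A
Char 4 ('D'): step: R->5, L=6; D->plug->C->R->C->L->E->refl->G->L'->E->R'->G->plug->G
Char 5 ('D'): step: R->6, L=6; D->plug->C->R->A->L->F->refl->B->L'->H->R'->G->plug->G
Char 6 ('F'): step: R->7, L=6; F->plug->F->R->G->L->D->refl->A->L'->F->R'->H->plug->E
Char 7 ('F'): step: R->0, L->7 (L advanced); F->plug->F->R->D->L->F->refl->B->L'->A->R'->C->plug->D
Char 8 ('C'): step: R->1, L=7; C->plug->D->R->E->L->H->refl->C->L'->F->R'->H->plug->E
Char 9 ('A'): step: R->2, L=7; A->plug->A->R->G->L->A->refl->D->L'->B->R'->D->plug->C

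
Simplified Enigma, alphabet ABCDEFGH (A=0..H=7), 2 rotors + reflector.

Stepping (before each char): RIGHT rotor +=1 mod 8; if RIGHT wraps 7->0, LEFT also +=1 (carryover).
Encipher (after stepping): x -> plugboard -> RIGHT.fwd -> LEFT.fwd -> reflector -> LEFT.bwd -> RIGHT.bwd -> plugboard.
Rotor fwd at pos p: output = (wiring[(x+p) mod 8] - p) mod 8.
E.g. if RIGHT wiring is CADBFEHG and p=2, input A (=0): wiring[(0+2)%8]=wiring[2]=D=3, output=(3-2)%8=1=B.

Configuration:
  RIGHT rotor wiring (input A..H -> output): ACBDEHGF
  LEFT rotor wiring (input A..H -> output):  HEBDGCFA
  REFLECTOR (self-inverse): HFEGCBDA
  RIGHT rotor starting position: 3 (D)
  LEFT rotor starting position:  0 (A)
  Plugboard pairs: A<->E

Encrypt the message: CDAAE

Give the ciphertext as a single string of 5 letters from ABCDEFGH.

Answer: FFDCF

Derivation:
Char 1 ('C'): step: R->4, L=0; C->plug->C->R->C->L->B->refl->F->L'->G->R'->F->plug->F
Char 2 ('D'): step: R->5, L=0; D->plug->D->R->D->L->D->refl->G->L'->E->R'->F->plug->F
Char 3 ('A'): step: R->6, L=0; A->plug->E->R->D->L->D->refl->G->L'->E->R'->D->plug->D
Char 4 ('A'): step: R->7, L=0; A->plug->E->R->E->L->G->refl->D->L'->D->R'->C->plug->C
Char 5 ('E'): step: R->0, L->1 (L advanced); E->plug->A->R->A->L->D->refl->G->L'->H->R'->F->plug->F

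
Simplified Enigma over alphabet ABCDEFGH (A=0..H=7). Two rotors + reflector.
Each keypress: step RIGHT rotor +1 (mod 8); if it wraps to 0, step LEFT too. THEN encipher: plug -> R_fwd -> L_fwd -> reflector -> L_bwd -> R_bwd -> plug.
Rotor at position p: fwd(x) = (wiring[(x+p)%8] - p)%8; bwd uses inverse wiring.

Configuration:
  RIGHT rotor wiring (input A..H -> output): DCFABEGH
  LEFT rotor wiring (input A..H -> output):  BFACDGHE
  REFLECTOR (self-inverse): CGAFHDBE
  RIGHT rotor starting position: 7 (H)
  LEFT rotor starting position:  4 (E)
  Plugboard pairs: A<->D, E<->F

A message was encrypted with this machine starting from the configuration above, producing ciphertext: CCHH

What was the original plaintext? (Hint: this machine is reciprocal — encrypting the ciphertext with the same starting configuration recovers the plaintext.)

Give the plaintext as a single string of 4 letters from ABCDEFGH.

Char 1 ('C'): step: R->0, L->5 (L advanced); C->plug->C->R->F->L->D->refl->F->L'->G->R'->G->plug->G
Char 2 ('C'): step: R->1, L=5; C->plug->C->R->H->L->G->refl->B->L'->A->R'->D->plug->A
Char 3 ('H'): step: R->2, L=5; H->plug->H->R->A->L->B->refl->G->L'->H->R'->C->plug->C
Char 4 ('H'): step: R->3, L=5; H->plug->H->R->C->L->H->refl->E->L'->D->R'->D->plug->A

Answer: GACA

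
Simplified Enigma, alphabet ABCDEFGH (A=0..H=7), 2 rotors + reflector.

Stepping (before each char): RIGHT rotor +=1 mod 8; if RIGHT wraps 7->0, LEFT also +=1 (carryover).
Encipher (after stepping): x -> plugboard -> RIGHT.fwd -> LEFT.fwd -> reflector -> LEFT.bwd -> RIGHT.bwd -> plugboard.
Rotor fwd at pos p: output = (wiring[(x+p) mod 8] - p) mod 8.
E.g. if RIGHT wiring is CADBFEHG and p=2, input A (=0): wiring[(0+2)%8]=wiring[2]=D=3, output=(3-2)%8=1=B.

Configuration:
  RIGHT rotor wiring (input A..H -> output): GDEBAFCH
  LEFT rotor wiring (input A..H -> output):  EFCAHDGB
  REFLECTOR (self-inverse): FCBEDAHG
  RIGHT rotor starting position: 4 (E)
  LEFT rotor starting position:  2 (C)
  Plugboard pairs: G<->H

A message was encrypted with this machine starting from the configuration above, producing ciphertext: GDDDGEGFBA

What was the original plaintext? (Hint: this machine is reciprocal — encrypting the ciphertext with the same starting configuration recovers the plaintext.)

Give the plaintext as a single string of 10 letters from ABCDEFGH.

Char 1 ('G'): step: R->5, L=2; G->plug->H->R->D->L->B->refl->C->L'->G->R'->E->plug->E
Char 2 ('D'): step: R->6, L=2; D->plug->D->R->F->L->H->refl->G->L'->B->R'->B->plug->B
Char 3 ('D'): step: R->7, L=2; D->plug->D->R->F->L->H->refl->G->L'->B->R'->F->plug->F
Char 4 ('D'): step: R->0, L->3 (L advanced); D->plug->D->R->B->L->E->refl->D->L'->D->R'->B->plug->B
Char 5 ('G'): step: R->1, L=3; G->plug->H->R->F->L->B->refl->C->L'->G->R'->G->plug->H
Char 6 ('E'): step: R->2, L=3; E->plug->E->R->A->L->F->refl->A->L'->C->R'->A->plug->A
Char 7 ('G'): step: R->3, L=3; G->plug->H->R->B->L->E->refl->D->L'->D->R'->F->plug->F
Char 8 ('F'): step: R->4, L=3; F->plug->F->R->H->L->H->refl->G->L'->E->R'->A->plug->A
Char 9 ('B'): step: R->5, L=3; B->plug->B->R->F->L->B->refl->C->L'->G->R'->E->plug->E
Char 10 ('A'): step: R->6, L=3; A->plug->A->R->E->L->G->refl->H->L'->H->R'->H->plug->G

Answer: EBFBHAFAEG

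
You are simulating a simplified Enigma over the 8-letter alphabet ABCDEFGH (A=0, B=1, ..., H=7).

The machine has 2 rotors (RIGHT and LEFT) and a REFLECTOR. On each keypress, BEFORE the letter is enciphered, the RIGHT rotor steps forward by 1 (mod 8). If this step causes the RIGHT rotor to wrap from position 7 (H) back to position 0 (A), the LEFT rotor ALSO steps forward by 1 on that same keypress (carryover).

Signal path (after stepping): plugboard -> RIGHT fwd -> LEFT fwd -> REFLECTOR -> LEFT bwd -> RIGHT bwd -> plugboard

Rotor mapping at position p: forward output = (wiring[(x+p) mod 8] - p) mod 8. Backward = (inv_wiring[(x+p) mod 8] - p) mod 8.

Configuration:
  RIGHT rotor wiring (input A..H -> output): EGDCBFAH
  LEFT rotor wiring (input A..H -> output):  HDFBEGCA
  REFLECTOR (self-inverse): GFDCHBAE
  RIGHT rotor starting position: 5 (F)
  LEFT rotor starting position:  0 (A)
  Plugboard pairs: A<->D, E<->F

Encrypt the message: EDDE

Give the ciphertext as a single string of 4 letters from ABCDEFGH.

Answer: AAEB

Derivation:
Char 1 ('E'): step: R->6, L=0; E->plug->F->R->E->L->E->refl->H->L'->A->R'->D->plug->A
Char 2 ('D'): step: R->7, L=0; D->plug->A->R->A->L->H->refl->E->L'->E->R'->D->plug->A
Char 3 ('D'): step: R->0, L->1 (L advanced); D->plug->A->R->E->L->F->refl->B->L'->F->R'->F->plug->E
Char 4 ('E'): step: R->1, L=1; E->plug->F->R->H->L->G->refl->A->L'->C->R'->B->plug->B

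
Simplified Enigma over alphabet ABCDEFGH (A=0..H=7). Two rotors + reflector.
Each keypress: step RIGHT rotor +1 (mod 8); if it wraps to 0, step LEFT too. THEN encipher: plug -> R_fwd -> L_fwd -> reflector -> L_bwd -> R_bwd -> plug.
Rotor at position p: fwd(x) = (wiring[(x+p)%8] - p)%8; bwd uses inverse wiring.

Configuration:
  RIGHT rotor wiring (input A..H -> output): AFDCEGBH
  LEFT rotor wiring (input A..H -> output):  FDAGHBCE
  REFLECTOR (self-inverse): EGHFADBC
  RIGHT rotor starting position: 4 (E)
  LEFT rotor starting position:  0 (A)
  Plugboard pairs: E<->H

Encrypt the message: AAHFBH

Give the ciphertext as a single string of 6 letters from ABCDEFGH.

Answer: HHFDGD

Derivation:
Char 1 ('A'): step: R->5, L=0; A->plug->A->R->B->L->D->refl->F->L'->A->R'->E->plug->H
Char 2 ('A'): step: R->6, L=0; A->plug->A->R->D->L->G->refl->B->L'->F->R'->E->plug->H
Char 3 ('H'): step: R->7, L=0; H->plug->E->R->D->L->G->refl->B->L'->F->R'->F->plug->F
Char 4 ('F'): step: R->0, L->1 (L advanced); F->plug->F->R->G->L->D->refl->F->L'->C->R'->D->plug->D
Char 5 ('B'): step: R->1, L=1; B->plug->B->R->C->L->F->refl->D->L'->G->R'->G->plug->G
Char 6 ('H'): step: R->2, L=1; H->plug->E->R->H->L->E->refl->A->L'->E->R'->D->plug->D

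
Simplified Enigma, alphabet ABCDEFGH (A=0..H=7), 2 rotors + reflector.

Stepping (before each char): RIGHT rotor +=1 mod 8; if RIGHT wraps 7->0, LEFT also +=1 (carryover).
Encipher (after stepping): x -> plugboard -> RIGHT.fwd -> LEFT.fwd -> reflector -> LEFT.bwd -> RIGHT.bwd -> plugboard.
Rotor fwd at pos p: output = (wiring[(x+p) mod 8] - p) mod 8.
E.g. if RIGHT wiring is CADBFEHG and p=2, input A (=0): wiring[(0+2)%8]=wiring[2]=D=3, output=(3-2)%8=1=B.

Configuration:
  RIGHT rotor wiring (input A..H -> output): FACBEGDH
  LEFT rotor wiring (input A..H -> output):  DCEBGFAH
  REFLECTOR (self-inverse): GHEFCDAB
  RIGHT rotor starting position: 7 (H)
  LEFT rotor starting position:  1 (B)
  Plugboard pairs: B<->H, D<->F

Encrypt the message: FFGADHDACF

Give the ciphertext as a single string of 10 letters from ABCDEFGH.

Answer: DEDHCAAEEH

Derivation:
Char 1 ('F'): step: R->0, L->2 (L advanced); F->plug->D->R->B->L->H->refl->B->L'->G->R'->F->plug->D
Char 2 ('F'): step: R->1, L=2; F->plug->D->R->D->L->D->refl->F->L'->F->R'->E->plug->E
Char 3 ('G'): step: R->2, L=2; G->plug->G->R->D->L->D->refl->F->L'->F->R'->F->plug->D
Char 4 ('A'): step: R->3, L=2; A->plug->A->R->G->L->B->refl->H->L'->B->R'->B->plug->H
Char 5 ('D'): step: R->4, L=2; D->plug->F->R->E->L->G->refl->A->L'->H->R'->C->plug->C
Char 6 ('H'): step: R->5, L=2; H->plug->B->R->G->L->B->refl->H->L'->B->R'->A->plug->A
Char 7 ('D'): step: R->6, L=2; D->plug->F->R->D->L->D->refl->F->L'->F->R'->A->plug->A
Char 8 ('A'): step: R->7, L=2; A->plug->A->R->A->L->C->refl->E->L'->C->R'->E->plug->E
Char 9 ('C'): step: R->0, L->3 (L advanced); C->plug->C->R->C->L->C->refl->E->L'->E->R'->E->plug->E
Char 10 ('F'): step: R->1, L=3; F->plug->D->R->D->L->F->refl->D->L'->B->R'->B->plug->H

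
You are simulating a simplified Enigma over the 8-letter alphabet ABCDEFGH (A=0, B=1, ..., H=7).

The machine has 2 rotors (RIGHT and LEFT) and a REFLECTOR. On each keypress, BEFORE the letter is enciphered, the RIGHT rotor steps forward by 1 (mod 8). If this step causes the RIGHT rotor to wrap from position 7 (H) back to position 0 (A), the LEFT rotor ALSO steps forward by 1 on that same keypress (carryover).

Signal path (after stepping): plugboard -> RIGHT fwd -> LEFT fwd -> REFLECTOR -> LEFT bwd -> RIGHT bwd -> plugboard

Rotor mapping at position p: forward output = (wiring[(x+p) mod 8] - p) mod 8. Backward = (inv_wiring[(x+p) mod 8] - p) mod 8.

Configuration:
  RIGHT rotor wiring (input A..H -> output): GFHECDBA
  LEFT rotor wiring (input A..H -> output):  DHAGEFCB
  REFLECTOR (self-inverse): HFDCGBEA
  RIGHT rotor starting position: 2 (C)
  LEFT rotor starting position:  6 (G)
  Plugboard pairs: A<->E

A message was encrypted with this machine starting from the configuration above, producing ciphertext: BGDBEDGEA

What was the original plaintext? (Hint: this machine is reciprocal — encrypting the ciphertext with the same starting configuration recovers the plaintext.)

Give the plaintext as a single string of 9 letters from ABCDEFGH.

Answer: AABEGAFHF

Derivation:
Char 1 ('B'): step: R->3, L=6; B->plug->B->R->H->L->H->refl->A->L'->F->R'->E->plug->A
Char 2 ('G'): step: R->4, L=6; G->plug->G->R->D->L->B->refl->F->L'->C->R'->E->plug->A
Char 3 ('D'): step: R->5, L=6; D->plug->D->R->B->L->D->refl->C->L'->E->R'->B->plug->B
Char 4 ('B'): step: R->6, L=6; B->plug->B->R->C->L->F->refl->B->L'->D->R'->A->plug->E
Char 5 ('E'): step: R->7, L=6; E->plug->A->R->B->L->D->refl->C->L'->E->R'->G->plug->G
Char 6 ('D'): step: R->0, L->7 (L advanced); D->plug->D->R->E->L->H->refl->A->L'->C->R'->E->plug->A
Char 7 ('G'): step: R->1, L=7; G->plug->G->R->H->L->D->refl->C->L'->A->R'->F->plug->F
Char 8 ('E'): step: R->2, L=7; E->plug->A->R->F->L->F->refl->B->L'->D->R'->H->plug->H
Char 9 ('A'): step: R->3, L=7; A->plug->E->R->F->L->F->refl->B->L'->D->R'->F->plug->F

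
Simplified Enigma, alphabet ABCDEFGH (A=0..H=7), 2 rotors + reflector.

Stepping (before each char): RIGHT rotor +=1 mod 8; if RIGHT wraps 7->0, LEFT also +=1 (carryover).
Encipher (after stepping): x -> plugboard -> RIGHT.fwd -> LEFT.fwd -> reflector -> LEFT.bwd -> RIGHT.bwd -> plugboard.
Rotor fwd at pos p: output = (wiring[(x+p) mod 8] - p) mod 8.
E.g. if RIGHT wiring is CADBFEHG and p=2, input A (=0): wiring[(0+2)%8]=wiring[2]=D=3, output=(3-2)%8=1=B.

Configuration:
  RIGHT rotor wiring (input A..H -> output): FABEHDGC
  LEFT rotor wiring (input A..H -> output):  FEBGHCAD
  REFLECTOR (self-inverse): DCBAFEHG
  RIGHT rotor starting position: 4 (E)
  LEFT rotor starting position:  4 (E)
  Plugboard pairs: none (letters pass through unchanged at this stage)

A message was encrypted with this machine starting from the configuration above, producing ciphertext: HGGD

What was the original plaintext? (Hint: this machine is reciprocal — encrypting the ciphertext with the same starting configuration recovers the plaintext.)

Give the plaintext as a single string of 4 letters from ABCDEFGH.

Char 1 ('H'): step: R->5, L=4; H->plug->H->R->C->L->E->refl->F->L'->G->R'->A->plug->A
Char 2 ('G'): step: R->6, L=4; G->plug->G->R->B->L->G->refl->H->L'->D->R'->E->plug->E
Char 3 ('G'): step: R->7, L=4; G->plug->G->R->E->L->B->refl->C->L'->H->R'->H->plug->H
Char 4 ('D'): step: R->0, L->5 (L advanced); D->plug->D->R->E->L->H->refl->G->L'->C->R'->H->plug->H

Answer: AEHH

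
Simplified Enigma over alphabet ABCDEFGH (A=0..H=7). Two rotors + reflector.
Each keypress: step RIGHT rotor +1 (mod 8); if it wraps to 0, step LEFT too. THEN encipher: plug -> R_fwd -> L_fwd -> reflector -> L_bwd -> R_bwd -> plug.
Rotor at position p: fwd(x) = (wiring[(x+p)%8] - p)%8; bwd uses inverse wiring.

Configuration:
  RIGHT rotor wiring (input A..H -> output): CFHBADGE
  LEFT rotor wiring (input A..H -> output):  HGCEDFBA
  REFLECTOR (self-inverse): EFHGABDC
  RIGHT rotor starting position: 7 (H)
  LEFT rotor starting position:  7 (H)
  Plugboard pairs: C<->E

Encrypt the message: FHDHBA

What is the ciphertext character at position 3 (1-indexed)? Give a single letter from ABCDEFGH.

Char 1 ('F'): step: R->0, L->0 (L advanced); F->plug->F->R->D->L->E->refl->A->L'->H->R'->C->plug->E
Char 2 ('H'): step: R->1, L=0; H->plug->H->R->B->L->G->refl->D->L'->E->R'->A->plug->A
Char 3 ('D'): step: R->2, L=0; D->plug->D->R->B->L->G->refl->D->L'->E->R'->E->plug->C

C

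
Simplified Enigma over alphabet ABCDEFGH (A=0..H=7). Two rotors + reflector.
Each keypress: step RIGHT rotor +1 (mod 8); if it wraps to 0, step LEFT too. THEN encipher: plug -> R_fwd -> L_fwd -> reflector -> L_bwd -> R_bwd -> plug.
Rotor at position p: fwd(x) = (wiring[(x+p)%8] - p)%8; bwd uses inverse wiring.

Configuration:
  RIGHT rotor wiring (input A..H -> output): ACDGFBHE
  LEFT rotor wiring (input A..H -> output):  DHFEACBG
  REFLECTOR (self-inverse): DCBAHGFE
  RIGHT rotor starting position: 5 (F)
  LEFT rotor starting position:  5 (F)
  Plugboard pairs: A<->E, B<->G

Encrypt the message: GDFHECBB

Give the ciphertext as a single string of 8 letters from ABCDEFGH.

Answer: EBEDHEAH

Derivation:
Char 1 ('G'): step: R->6, L=5; G->plug->B->R->G->L->H->refl->E->L'->B->R'->A->plug->E
Char 2 ('D'): step: R->7, L=5; D->plug->D->R->E->L->C->refl->B->L'->C->R'->G->plug->B
Char 3 ('F'): step: R->0, L->6 (L advanced); F->plug->F->R->B->L->A->refl->D->L'->A->R'->A->plug->E
Char 4 ('H'): step: R->1, L=6; H->plug->H->R->H->L->E->refl->H->L'->E->R'->D->plug->D
Char 5 ('E'): step: R->2, L=6; E->plug->A->R->B->L->A->refl->D->L'->A->R'->H->plug->H
Char 6 ('C'): step: R->3, L=6; C->plug->C->R->G->L->C->refl->B->L'->D->R'->A->plug->E
Char 7 ('B'): step: R->4, L=6; B->plug->G->R->H->L->E->refl->H->L'->E->R'->E->plug->A
Char 8 ('B'): step: R->5, L=6; B->plug->G->R->B->L->A->refl->D->L'->A->R'->H->plug->H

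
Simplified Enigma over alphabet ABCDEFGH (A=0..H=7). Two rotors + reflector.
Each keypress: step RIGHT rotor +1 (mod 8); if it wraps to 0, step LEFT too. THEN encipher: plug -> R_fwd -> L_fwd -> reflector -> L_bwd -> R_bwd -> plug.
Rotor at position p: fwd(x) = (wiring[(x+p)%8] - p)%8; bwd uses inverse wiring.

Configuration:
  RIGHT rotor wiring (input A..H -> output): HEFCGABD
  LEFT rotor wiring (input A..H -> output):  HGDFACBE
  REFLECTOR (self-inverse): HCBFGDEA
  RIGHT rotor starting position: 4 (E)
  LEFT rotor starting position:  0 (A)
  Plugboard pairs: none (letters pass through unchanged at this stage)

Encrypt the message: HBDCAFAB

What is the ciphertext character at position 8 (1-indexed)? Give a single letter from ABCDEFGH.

Char 1 ('H'): step: R->5, L=0; H->plug->H->R->B->L->G->refl->E->L'->H->R'->E->plug->E
Char 2 ('B'): step: R->6, L=0; B->plug->B->R->F->L->C->refl->B->L'->G->R'->D->plug->D
Char 3 ('D'): step: R->7, L=0; D->plug->D->R->G->L->B->refl->C->L'->F->R'->C->plug->C
Char 4 ('C'): step: R->0, L->1 (L advanced); C->plug->C->R->F->L->A->refl->H->L'->D->R'->H->plug->H
Char 5 ('A'): step: R->1, L=1; A->plug->A->R->D->L->H->refl->A->L'->F->R'->D->plug->D
Char 6 ('F'): step: R->2, L=1; F->plug->F->R->B->L->C->refl->B->L'->E->R'->C->plug->C
Char 7 ('A'): step: R->3, L=1; A->plug->A->R->H->L->G->refl->E->L'->C->R'->H->plug->H
Char 8 ('B'): step: R->4, L=1; B->plug->B->R->E->L->B->refl->C->L'->B->R'->G->plug->G

G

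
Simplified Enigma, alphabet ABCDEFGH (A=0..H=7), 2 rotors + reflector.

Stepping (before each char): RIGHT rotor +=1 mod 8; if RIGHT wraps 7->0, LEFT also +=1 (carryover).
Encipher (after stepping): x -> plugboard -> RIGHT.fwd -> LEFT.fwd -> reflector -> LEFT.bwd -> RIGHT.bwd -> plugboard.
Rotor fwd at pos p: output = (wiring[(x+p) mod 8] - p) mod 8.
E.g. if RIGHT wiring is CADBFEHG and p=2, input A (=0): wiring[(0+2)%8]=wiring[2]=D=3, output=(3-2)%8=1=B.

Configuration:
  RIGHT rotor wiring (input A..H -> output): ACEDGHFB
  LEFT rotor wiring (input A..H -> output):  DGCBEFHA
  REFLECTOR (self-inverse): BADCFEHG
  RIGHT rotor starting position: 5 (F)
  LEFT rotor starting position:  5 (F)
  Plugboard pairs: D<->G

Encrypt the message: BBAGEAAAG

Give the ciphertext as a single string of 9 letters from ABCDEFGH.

Answer: AAGAHBECC

Derivation:
Char 1 ('B'): step: R->6, L=5; B->plug->B->R->D->L->G->refl->H->L'->H->R'->A->plug->A
Char 2 ('B'): step: R->7, L=5; B->plug->B->R->B->L->C->refl->D->L'->C->R'->A->plug->A
Char 3 ('A'): step: R->0, L->6 (L advanced); A->plug->A->R->A->L->B->refl->A->L'->D->R'->D->plug->G
Char 4 ('G'): step: R->1, L=6; G->plug->D->R->F->L->D->refl->C->L'->B->R'->A->plug->A
Char 5 ('E'): step: R->2, L=6; E->plug->E->R->D->L->A->refl->B->L'->A->R'->H->plug->H
Char 6 ('A'): step: R->3, L=6; A->plug->A->R->A->L->B->refl->A->L'->D->R'->B->plug->B
Char 7 ('A'): step: R->4, L=6; A->plug->A->R->C->L->F->refl->E->L'->E->R'->E->plug->E
Char 8 ('A'): step: R->5, L=6; A->plug->A->R->C->L->F->refl->E->L'->E->R'->C->plug->C
Char 9 ('G'): step: R->6, L=6; G->plug->D->R->E->L->E->refl->F->L'->C->R'->C->plug->C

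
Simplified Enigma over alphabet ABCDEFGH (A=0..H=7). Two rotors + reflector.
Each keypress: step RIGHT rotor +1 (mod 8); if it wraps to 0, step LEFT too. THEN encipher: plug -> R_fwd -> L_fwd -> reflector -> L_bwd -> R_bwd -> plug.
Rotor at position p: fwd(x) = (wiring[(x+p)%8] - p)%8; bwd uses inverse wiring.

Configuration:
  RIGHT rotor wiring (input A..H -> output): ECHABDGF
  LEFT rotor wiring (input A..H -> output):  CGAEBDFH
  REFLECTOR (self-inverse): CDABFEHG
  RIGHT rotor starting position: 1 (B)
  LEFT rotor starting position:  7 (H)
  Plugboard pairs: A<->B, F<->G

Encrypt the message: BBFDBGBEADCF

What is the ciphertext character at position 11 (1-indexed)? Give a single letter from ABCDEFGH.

Char 1 ('B'): step: R->2, L=7; B->plug->A->R->F->L->C->refl->A->L'->A->R'->H->plug->H
Char 2 ('B'): step: R->3, L=7; B->plug->A->R->F->L->C->refl->A->L'->A->R'->C->plug->C
Char 3 ('F'): step: R->4, L=7; F->plug->G->R->D->L->B->refl->D->L'->B->R'->D->plug->D
Char 4 ('D'): step: R->5, L=7; D->plug->D->R->H->L->G->refl->H->L'->C->R'->F->plug->G
Char 5 ('B'): step: R->6, L=7; B->plug->A->R->A->L->A->refl->C->L'->F->R'->H->plug->H
Char 6 ('G'): step: R->7, L=7; G->plug->F->R->C->L->H->refl->G->L'->H->R'->H->plug->H
Char 7 ('B'): step: R->0, L->0 (L advanced); B->plug->A->R->E->L->B->refl->D->L'->F->R'->H->plug->H
Char 8 ('E'): step: R->1, L=0; E->plug->E->R->C->L->A->refl->C->L'->A->R'->D->plug->D
Char 9 ('A'): step: R->2, L=0; A->plug->B->R->G->L->F->refl->E->L'->D->R'->F->plug->G
Char 10 ('D'): step: R->3, L=0; D->plug->D->R->D->L->E->refl->F->L'->G->R'->B->plug->A
Char 11 ('C'): step: R->4, L=0; C->plug->C->R->C->L->A->refl->C->L'->A->R'->E->plug->E

E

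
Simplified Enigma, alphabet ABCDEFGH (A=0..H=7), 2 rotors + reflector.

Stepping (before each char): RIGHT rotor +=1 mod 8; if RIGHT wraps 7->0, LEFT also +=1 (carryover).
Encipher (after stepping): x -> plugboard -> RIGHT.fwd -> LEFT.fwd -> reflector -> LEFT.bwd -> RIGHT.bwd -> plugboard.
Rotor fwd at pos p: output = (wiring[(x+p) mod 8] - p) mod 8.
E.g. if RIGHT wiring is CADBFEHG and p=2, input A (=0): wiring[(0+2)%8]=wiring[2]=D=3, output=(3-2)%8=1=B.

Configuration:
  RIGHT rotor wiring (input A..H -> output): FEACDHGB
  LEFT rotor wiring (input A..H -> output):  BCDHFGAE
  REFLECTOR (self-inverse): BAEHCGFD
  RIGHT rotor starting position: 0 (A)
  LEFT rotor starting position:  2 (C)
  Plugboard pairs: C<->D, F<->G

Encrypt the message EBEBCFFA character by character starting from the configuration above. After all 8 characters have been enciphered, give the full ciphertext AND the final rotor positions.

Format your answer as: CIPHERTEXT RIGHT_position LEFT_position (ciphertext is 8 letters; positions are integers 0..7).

Char 1 ('E'): step: R->1, L=2; E->plug->E->R->G->L->H->refl->D->L'->C->R'->D->plug->C
Char 2 ('B'): step: R->2, L=2; B->plug->B->R->A->L->B->refl->A->L'->H->R'->F->plug->G
Char 3 ('E'): step: R->3, L=2; E->plug->E->R->G->L->H->refl->D->L'->C->R'->F->plug->G
Char 4 ('B'): step: R->4, L=2; B->plug->B->R->D->L->E->refl->C->L'->F->R'->D->plug->C
Char 5 ('C'): step: R->5, L=2; C->plug->D->R->A->L->B->refl->A->L'->H->R'->E->plug->E
Char 6 ('F'): step: R->6, L=2; F->plug->G->R->F->L->C->refl->E->L'->D->R'->B->plug->B
Char 7 ('F'): step: R->7, L=2; F->plug->G->R->A->L->B->refl->A->L'->H->R'->H->plug->H
Char 8 ('A'): step: R->0, L->3 (L advanced); A->plug->A->R->F->L->G->refl->F->L'->D->R'->E->plug->E
Final: ciphertext=CGGCEBHE, RIGHT=0, LEFT=3

Answer: CGGCEBHE 0 3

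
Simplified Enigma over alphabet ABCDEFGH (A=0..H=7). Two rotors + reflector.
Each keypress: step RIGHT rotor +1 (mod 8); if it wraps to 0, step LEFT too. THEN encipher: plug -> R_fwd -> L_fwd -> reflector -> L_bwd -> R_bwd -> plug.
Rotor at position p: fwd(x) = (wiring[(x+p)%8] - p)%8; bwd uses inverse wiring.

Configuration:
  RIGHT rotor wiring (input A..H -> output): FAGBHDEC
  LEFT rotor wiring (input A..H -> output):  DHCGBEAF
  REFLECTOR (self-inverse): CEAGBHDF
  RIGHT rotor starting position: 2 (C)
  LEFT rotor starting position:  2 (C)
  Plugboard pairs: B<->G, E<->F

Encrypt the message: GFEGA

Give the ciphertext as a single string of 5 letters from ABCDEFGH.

Answer: BDAHE

Derivation:
Char 1 ('G'): step: R->3, L=2; G->plug->B->R->E->L->G->refl->D->L'->F->R'->G->plug->B
Char 2 ('F'): step: R->4, L=2; F->plug->E->R->B->L->E->refl->B->L'->G->R'->D->plug->D
Char 3 ('E'): step: R->5, L=2; E->plug->F->R->B->L->E->refl->B->L'->G->R'->A->plug->A
Char 4 ('G'): step: R->6, L=2; G->plug->B->R->E->L->G->refl->D->L'->F->R'->H->plug->H
Char 5 ('A'): step: R->7, L=2; A->plug->A->R->D->L->C->refl->A->L'->A->R'->F->plug->E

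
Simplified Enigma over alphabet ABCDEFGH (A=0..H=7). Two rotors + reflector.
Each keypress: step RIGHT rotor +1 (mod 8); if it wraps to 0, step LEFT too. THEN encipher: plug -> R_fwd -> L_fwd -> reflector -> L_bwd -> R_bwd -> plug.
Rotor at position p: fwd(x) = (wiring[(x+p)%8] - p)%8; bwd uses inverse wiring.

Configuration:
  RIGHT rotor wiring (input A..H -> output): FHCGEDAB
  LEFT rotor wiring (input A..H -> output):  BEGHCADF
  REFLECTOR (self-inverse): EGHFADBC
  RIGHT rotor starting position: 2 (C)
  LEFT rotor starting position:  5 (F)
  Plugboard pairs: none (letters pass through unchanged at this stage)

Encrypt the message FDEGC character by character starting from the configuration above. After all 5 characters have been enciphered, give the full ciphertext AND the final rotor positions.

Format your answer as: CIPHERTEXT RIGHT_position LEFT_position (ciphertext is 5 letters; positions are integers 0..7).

Char 1 ('F'): step: R->3, L=5; F->plug->F->R->C->L->A->refl->E->L'->D->R'->A->plug->A
Char 2 ('D'): step: R->4, L=5; D->plug->D->R->F->L->B->refl->G->L'->B->R'->E->plug->E
Char 3 ('E'): step: R->5, L=5; E->plug->E->R->C->L->A->refl->E->L'->D->R'->B->plug->B
Char 4 ('G'): step: R->6, L=5; G->plug->G->R->G->L->C->refl->H->L'->E->R'->E->plug->E
Char 5 ('C'): step: R->7, L=5; C->plug->C->R->A->L->D->refl->F->L'->H->R'->E->plug->E
Final: ciphertext=AEBEE, RIGHT=7, LEFT=5

Answer: AEBEE 7 5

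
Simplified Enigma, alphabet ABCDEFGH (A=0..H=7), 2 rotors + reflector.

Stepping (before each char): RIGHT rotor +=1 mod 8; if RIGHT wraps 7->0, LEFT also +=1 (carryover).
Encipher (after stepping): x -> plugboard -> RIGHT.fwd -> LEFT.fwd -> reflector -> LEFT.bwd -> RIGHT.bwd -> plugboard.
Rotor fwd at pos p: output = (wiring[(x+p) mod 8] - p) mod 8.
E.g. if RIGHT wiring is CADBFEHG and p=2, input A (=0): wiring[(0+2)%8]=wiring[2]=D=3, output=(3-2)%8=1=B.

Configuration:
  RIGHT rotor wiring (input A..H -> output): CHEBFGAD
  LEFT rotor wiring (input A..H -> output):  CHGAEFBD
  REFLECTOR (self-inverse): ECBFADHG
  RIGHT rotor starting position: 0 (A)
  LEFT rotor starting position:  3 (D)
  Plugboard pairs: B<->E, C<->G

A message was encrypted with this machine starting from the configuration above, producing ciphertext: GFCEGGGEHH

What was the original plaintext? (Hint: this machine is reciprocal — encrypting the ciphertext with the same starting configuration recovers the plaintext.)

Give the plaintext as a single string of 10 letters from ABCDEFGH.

Answer: FAAACBCCAA

Derivation:
Char 1 ('G'): step: R->1, L=3; G->plug->C->R->A->L->F->refl->D->L'->H->R'->F->plug->F
Char 2 ('F'): step: R->2, L=3; F->plug->F->R->B->L->B->refl->C->L'->C->R'->A->plug->A
Char 3 ('C'): step: R->3, L=3; C->plug->G->R->E->L->A->refl->E->L'->G->R'->A->plug->A
Char 4 ('E'): step: R->4, L=3; E->plug->B->R->C->L->C->refl->B->L'->B->R'->A->plug->A
Char 5 ('G'): step: R->5, L=3; G->plug->C->R->G->L->E->refl->A->L'->E->R'->G->plug->C
Char 6 ('G'): step: R->6, L=3; G->plug->C->R->E->L->A->refl->E->L'->G->R'->E->plug->B
Char 7 ('G'): step: R->7, L=3; G->plug->C->R->A->L->F->refl->D->L'->H->R'->G->plug->C
Char 8 ('E'): step: R->0, L->4 (L advanced); E->plug->B->R->H->L->E->refl->A->L'->A->R'->G->plug->C
Char 9 ('H'): step: R->1, L=4; H->plug->H->R->B->L->B->refl->C->L'->G->R'->A->plug->A
Char 10 ('H'): step: R->2, L=4; H->plug->H->R->F->L->D->refl->F->L'->C->R'->A->plug->A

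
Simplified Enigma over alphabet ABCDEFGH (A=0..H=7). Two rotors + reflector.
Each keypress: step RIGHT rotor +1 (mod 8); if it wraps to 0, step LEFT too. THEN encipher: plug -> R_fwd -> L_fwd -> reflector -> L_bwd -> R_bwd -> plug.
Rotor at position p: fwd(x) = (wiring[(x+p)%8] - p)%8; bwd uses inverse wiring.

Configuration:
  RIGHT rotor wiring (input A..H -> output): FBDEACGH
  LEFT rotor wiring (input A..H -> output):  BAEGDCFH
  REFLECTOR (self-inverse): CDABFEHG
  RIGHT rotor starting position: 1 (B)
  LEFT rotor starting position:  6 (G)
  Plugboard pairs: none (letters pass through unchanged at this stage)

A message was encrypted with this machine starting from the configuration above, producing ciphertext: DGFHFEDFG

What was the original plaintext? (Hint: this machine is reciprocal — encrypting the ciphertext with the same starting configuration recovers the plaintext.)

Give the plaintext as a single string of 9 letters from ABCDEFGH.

Answer: ECDACGHCF

Derivation:
Char 1 ('D'): step: R->2, L=6; D->plug->D->R->A->L->H->refl->G->L'->E->R'->E->plug->E
Char 2 ('G'): step: R->3, L=6; G->plug->G->R->G->L->F->refl->E->L'->H->R'->C->plug->C
Char 3 ('F'): step: R->4, L=6; F->plug->F->R->F->L->A->refl->C->L'->D->R'->D->plug->D
Char 4 ('H'): step: R->5, L=6; H->plug->H->R->D->L->C->refl->A->L'->F->R'->A->plug->A
Char 5 ('F'): step: R->6, L=6; F->plug->F->R->G->L->F->refl->E->L'->H->R'->C->plug->C
Char 6 ('E'): step: R->7, L=6; E->plug->E->R->F->L->A->refl->C->L'->D->R'->G->plug->G
Char 7 ('D'): step: R->0, L->7 (L advanced); D->plug->D->R->E->L->H->refl->G->L'->H->R'->H->plug->H
Char 8 ('F'): step: R->1, L=7; F->plug->F->R->F->L->E->refl->F->L'->D->R'->C->plug->C
Char 9 ('G'): step: R->2, L=7; G->plug->G->R->D->L->F->refl->E->L'->F->R'->F->plug->F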